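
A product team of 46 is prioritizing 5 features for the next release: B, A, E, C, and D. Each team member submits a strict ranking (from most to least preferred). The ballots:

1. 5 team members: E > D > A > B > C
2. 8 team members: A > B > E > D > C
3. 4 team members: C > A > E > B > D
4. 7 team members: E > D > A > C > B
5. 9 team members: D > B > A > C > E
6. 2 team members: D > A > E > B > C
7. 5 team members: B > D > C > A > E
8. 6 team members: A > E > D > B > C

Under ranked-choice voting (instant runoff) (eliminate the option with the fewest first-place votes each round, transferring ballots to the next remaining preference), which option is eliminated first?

C

Round 1: B 5, A 14, E 12, C 4, D 11. Eliminate C.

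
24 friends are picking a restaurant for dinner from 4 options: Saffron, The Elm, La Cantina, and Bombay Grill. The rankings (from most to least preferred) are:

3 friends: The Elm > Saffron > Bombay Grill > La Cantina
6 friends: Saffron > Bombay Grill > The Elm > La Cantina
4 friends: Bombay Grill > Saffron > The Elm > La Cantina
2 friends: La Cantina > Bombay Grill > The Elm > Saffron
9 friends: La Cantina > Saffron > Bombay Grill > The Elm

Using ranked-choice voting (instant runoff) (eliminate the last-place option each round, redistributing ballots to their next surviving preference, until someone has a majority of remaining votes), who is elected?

Round 1: Saffron 6, The Elm 3, La Cantina 11, Bombay Grill 4. Eliminate The Elm.
Round 2: Saffron 9, La Cantina 11, Bombay Grill 4. Eliminate Bombay Grill.
Round 3: Saffron 13, La Cantina 11. Saffron has a majority.

Saffron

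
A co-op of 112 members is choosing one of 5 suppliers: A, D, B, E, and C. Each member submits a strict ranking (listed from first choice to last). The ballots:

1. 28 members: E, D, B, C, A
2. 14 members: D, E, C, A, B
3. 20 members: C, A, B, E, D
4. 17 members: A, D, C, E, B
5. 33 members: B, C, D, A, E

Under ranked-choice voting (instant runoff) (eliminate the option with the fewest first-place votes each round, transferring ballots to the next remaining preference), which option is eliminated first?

Round 1: A 17, D 14, B 33, E 28, C 20. Eliminate D.

D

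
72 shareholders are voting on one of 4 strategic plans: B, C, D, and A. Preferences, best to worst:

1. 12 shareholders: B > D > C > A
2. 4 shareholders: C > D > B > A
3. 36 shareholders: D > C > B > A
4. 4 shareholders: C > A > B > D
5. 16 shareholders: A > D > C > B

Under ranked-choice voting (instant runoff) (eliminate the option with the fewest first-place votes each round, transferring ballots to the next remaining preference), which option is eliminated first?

Round 1: B 12, C 8, D 36, A 16. Eliminate C.

C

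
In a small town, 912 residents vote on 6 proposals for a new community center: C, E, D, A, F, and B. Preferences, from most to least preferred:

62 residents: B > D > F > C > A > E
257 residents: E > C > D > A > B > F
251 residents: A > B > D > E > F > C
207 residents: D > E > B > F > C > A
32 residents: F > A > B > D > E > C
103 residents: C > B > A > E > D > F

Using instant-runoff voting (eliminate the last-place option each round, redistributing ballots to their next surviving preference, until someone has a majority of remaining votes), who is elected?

Round 1: C 103, E 257, D 207, A 251, F 32, B 62. Eliminate F.
Round 2: C 103, E 257, D 207, A 283, B 62. Eliminate B.
Round 3: C 103, E 257, D 269, A 283. Eliminate C.
Round 4: E 257, D 269, A 386. Eliminate E.
Round 5: D 526, A 386. D has a majority.

D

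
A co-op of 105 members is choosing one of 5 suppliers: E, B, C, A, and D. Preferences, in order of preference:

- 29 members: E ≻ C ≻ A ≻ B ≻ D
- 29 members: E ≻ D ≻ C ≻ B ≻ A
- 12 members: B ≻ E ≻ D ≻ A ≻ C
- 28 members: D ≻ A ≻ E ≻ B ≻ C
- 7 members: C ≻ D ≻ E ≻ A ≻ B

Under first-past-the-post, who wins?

First-place votes: E 58, B 12, C 7, A 0, D 28.
E has the most first-place votes.

E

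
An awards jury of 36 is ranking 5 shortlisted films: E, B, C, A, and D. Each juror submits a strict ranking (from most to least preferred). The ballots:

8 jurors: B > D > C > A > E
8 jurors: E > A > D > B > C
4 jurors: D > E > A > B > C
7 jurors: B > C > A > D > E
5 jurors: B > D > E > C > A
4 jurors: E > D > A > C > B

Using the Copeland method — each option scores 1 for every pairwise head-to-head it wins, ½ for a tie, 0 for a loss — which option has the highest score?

B

E: beats C and A; loses to B and D → score 2.
B: beats E, C, A, and D → score 4.
C: beats A; loses to E, B, and D → score 1.
A: loses to E, B, C, and D → score 0.
D: beats E, C, and A; loses to B → score 3.
B has the best pairwise record.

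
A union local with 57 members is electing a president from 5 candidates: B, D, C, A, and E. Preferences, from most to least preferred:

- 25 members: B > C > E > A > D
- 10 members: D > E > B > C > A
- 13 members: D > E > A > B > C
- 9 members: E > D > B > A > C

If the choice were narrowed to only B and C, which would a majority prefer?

Voters preferring B to C: 57; preferring C to B: 0.
B wins the head-to-head.

B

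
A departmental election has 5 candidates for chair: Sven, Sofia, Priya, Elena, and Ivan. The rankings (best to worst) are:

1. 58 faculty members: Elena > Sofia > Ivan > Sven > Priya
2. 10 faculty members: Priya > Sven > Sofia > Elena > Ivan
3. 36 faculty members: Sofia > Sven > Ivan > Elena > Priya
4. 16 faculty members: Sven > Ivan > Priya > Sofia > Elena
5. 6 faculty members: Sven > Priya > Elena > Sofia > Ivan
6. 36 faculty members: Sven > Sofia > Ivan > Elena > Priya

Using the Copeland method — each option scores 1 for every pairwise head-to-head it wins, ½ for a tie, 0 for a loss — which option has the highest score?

Sofia

Sven: beats Priya, Elena, and Ivan; loses to Sofia → score 3.
Sofia: beats Sven, Priya, Elena, and Ivan → score 4.
Priya: loses to Sven, Sofia, Elena, and Ivan → score 0.
Elena: beats Priya; loses to Sven, Sofia, and Ivan → score 1.
Ivan: beats Priya and Elena; loses to Sven and Sofia → score 2.
Sofia has the best pairwise record.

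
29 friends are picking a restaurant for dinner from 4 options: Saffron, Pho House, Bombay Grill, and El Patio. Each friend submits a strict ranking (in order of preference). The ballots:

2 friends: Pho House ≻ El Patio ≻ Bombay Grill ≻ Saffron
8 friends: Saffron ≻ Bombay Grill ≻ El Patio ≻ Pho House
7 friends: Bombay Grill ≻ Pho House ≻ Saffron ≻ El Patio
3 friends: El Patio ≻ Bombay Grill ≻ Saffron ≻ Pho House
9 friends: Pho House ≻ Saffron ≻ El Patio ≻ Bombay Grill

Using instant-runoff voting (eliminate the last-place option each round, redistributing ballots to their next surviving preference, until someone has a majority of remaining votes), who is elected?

Round 1: Saffron 8, Pho House 11, Bombay Grill 7, El Patio 3. Eliminate El Patio.
Round 2: Saffron 8, Pho House 11, Bombay Grill 10. Eliminate Saffron.
Round 3: Pho House 11, Bombay Grill 18. Bombay Grill has a majority.

Bombay Grill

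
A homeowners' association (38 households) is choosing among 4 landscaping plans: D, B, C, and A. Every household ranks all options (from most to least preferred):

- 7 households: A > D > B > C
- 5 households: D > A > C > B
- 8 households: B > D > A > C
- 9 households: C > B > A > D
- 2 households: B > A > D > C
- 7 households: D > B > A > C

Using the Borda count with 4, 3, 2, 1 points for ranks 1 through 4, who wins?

D: 7·3 + 5·4 + 8·3 + 9·1 + 2·2 + 7·4 = 106
B: 7·2 + 5·1 + 8·4 + 9·3 + 2·4 + 7·3 = 107
C: 7·1 + 5·2 + 8·1 + 9·4 + 2·1 + 7·1 = 70
A: 7·4 + 5·3 + 8·2 + 9·2 + 2·3 + 7·2 = 97
B has the highest Borda score (107).

B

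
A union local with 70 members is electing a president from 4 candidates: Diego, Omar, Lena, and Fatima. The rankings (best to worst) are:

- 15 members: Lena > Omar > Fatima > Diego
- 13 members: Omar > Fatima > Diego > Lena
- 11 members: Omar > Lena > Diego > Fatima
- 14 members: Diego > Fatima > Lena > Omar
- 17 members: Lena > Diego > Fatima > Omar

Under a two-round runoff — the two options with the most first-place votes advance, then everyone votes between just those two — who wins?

Lena

Round 1 first-place votes: Diego 14, Omar 24, Lena 32, Fatima 0.
Lena and Omar advance.
Runoff: Lena is preferred to Omar by 46 voters; Omar by 24.
Lena wins the runoff.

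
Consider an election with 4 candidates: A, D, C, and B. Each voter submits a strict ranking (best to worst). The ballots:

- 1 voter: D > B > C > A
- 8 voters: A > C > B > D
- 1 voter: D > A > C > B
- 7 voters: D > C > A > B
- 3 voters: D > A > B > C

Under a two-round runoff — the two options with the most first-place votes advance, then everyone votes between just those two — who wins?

Round 1 first-place votes: A 8, D 12, C 0, B 0.
D and A advance.
Runoff: D is preferred to A by 12 voters; A by 8.
D wins the runoff.

D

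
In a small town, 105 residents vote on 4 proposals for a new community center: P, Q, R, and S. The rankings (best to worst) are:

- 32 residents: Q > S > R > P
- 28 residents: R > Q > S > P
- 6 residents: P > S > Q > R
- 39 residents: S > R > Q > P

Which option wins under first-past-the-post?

S

First-place votes: P 6, Q 32, R 28, S 39.
S has the most first-place votes.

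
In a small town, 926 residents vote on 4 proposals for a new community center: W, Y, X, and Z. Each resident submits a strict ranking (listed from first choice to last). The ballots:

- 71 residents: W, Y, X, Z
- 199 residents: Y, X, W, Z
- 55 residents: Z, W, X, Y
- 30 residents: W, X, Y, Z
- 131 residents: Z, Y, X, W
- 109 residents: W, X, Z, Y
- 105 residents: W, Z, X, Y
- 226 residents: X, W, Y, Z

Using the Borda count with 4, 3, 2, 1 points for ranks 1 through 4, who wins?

W: 71·4 + 199·2 + 55·3 + 30·4 + 131·1 + 109·4 + 105·4 + 226·3 = 2632
Y: 71·3 + 199·4 + 55·1 + 30·2 + 131·3 + 109·1 + 105·1 + 226·2 = 2183
X: 71·2 + 199·3 + 55·2 + 30·3 + 131·2 + 109·3 + 105·2 + 226·4 = 2642
Z: 71·1 + 199·1 + 55·4 + 30·1 + 131·4 + 109·2 + 105·3 + 226·1 = 1803
X has the highest Borda score (2642).

X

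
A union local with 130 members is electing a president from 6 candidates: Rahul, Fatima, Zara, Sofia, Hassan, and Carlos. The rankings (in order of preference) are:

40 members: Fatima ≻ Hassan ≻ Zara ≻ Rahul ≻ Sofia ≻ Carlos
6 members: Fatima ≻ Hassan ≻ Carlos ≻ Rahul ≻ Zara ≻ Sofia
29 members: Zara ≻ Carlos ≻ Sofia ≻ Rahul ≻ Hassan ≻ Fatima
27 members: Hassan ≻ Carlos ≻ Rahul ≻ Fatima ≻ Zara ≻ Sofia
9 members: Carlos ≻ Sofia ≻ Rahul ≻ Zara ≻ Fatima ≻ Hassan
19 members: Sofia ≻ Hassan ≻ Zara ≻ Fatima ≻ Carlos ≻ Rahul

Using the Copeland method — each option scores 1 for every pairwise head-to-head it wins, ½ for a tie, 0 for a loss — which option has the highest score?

Rahul: beats Sofia; ties Fatima; loses to Zara, Hassan, and Carlos → score 1.5.
Fatima: beats Zara and Sofia; ties Rahul and Carlos; loses to Hassan → score 3.
Zara: beats Rahul, Sofia, and Carlos; loses to Fatima and Hassan → score 3.
Sofia: loses to Rahul, Fatima, Zara, Hassan, and Carlos → score 0.
Hassan: beats Rahul, Fatima, Zara, Sofia, and Carlos → score 5.
Carlos: beats Rahul and Sofia; ties Fatima; loses to Zara and Hassan → score 2.5.
Hassan has the best pairwise record.

Hassan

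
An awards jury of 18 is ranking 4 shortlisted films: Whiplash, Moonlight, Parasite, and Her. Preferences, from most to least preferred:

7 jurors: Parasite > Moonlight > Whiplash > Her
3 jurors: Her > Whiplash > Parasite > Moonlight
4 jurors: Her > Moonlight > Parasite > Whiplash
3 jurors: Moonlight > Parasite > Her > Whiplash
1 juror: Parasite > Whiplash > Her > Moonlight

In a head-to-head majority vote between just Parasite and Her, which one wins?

Voters preferring Parasite to Her: 11; preferring Her to Parasite: 7.
Parasite wins the head-to-head.

Parasite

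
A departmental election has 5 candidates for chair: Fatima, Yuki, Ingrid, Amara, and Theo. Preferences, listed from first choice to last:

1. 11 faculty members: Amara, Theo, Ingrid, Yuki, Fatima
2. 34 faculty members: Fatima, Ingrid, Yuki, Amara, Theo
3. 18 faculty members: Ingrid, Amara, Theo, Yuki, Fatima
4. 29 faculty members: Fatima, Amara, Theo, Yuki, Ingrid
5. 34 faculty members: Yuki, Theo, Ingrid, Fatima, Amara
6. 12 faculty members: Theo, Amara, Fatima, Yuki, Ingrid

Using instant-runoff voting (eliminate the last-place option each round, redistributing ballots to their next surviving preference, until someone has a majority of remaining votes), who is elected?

Theo

Round 1: Fatima 63, Yuki 34, Ingrid 18, Amara 11, Theo 12. Eliminate Amara.
Round 2: Fatima 63, Yuki 34, Ingrid 18, Theo 23. Eliminate Ingrid.
Round 3: Fatima 63, Yuki 34, Theo 41. Eliminate Yuki.
Round 4: Fatima 63, Theo 75. Theo has a majority.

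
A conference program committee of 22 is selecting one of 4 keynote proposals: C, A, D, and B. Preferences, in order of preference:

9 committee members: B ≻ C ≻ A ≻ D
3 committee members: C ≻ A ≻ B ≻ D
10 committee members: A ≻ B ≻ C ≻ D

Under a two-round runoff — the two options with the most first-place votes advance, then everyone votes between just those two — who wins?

Round 1 first-place votes: C 3, A 10, D 0, B 9.
A and B advance.
Runoff: A is preferred to B by 13 voters; B by 9.
A wins the runoff.

A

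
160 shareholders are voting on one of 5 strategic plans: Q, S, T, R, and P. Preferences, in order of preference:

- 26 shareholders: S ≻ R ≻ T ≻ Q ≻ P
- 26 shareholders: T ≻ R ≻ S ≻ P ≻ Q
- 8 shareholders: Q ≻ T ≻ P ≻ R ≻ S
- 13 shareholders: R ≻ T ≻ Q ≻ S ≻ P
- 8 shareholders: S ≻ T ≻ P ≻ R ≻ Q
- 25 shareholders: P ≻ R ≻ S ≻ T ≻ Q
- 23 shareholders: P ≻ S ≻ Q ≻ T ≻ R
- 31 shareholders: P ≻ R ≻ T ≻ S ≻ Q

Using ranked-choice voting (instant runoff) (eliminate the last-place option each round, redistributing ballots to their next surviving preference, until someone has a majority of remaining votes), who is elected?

Round 1: Q 8, S 34, T 26, R 13, P 79. Eliminate Q.
Round 2: S 34, T 34, R 13, P 79. Eliminate R.
Round 3: S 34, T 47, P 79. Eliminate S.
Round 4: T 81, P 79. T has a majority.

T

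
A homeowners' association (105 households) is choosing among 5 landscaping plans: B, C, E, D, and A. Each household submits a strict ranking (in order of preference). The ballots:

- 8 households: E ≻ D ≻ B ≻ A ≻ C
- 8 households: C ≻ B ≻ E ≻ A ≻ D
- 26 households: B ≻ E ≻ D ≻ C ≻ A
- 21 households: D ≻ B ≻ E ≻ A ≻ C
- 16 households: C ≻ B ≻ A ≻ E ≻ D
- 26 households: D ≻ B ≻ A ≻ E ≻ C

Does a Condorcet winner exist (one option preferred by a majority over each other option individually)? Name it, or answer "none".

none

Checking pairwise contests:
D beats B 55–50.
B beats C 81–24.
B beats E 97–8.
E beats D 58–47.
B beats A 105–0.
Every option loses at least one head-to-head, so there is no Condorcet winner.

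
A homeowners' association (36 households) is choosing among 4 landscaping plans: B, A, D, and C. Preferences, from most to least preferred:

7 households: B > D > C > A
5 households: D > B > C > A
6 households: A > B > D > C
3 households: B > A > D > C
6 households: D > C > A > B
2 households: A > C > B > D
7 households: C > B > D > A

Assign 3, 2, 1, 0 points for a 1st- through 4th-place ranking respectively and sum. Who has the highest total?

B: 7·3 + 5·2 + 6·2 + 3·3 + 6·0 + 2·1 + 7·2 = 68
A: 7·0 + 5·0 + 6·3 + 3·2 + 6·1 + 2·3 + 7·0 = 36
D: 7·2 + 5·3 + 6·1 + 3·1 + 6·3 + 2·0 + 7·1 = 63
C: 7·1 + 5·1 + 6·0 + 3·0 + 6·2 + 2·2 + 7·3 = 49
B has the highest Borda score (68).

B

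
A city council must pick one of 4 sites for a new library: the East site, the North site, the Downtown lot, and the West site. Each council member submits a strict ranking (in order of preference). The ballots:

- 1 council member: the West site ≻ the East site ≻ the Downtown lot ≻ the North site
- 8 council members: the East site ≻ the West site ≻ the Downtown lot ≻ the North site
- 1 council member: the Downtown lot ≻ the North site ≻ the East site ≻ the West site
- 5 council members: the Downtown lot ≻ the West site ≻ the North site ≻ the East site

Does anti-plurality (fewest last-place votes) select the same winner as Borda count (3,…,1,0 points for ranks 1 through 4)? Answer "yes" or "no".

Anti-plurality — last-place votes: the East site 5, the North site 9, the Downtown lot 0, the West site 1. Winner: the Downtown lot.
Borda — scores: the East site 27, the North site 7, the Downtown lot 27, the West site 29. Winner: the West site.
The two methods disagree.

no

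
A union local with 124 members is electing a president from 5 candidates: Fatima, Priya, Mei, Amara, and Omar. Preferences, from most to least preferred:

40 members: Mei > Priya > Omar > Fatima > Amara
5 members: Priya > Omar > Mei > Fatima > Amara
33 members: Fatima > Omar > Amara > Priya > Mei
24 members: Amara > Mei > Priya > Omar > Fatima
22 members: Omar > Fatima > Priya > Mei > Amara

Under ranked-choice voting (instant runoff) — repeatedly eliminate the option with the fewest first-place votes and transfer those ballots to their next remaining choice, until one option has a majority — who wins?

Mei

Round 1: Fatima 33, Priya 5, Mei 40, Amara 24, Omar 22. Eliminate Priya.
Round 2: Fatima 33, Mei 40, Amara 24, Omar 27. Eliminate Amara.
Round 3: Fatima 33, Mei 64, Omar 27. Mei has a majority.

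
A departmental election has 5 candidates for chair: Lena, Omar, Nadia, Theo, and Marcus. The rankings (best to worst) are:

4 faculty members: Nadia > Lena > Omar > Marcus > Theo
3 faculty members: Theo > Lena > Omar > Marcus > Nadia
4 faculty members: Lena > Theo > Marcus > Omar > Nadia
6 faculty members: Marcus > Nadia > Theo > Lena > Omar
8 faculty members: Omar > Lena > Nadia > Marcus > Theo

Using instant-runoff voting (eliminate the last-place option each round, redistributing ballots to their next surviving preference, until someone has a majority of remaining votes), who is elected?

Round 1: Lena 4, Omar 8, Nadia 4, Theo 3, Marcus 6. Eliminate Theo.
Round 2: Lena 7, Omar 8, Nadia 4, Marcus 6. Eliminate Nadia.
Round 3: Lena 11, Omar 8, Marcus 6. Eliminate Marcus.
Round 4: Lena 17, Omar 8. Lena has a majority.

Lena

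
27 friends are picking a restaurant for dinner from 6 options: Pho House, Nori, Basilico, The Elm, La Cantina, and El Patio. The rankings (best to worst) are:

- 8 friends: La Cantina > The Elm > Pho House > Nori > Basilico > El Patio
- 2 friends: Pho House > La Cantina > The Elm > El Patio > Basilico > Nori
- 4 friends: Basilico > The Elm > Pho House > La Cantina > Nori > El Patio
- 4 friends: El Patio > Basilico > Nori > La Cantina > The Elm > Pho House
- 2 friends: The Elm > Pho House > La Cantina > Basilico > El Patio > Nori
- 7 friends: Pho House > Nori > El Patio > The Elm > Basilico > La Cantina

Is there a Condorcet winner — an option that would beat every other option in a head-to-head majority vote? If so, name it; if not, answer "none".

none

Checking pairwise contests:
The Elm beats Pho House 18–9.
Pho House beats Nori 23–4.
Pho House beats Basilico 19–8.
La Cantina beats The Elm 14–13.
Pho House beats La Cantina 15–12.
Pho House beats El Patio 23–4.
Every option loses at least one head-to-head, so there is no Condorcet winner.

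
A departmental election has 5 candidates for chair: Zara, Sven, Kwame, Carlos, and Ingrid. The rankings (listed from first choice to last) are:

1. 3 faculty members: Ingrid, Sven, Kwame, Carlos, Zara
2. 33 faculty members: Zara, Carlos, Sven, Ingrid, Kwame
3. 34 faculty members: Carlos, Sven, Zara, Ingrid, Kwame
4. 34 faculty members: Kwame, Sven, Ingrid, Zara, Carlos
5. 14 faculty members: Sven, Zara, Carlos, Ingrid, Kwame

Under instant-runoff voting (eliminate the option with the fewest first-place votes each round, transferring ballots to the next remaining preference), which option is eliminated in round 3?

Carlos

Round 1: Zara 33, Sven 14, Kwame 34, Carlos 34, Ingrid 3. Eliminate Ingrid.
Round 2: Zara 33, Sven 17, Kwame 34, Carlos 34. Eliminate Sven.
Round 3: Zara 47, Kwame 37, Carlos 34. Eliminate Carlos.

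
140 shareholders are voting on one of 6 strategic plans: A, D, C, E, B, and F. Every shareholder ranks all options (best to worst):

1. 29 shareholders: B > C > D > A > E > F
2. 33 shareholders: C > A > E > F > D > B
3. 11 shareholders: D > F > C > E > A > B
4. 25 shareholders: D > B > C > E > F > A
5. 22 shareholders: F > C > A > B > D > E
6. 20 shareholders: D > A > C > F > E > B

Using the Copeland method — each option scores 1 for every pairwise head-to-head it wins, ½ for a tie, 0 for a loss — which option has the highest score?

C

A: beats E, B, and F; loses to D and C → score 3.
D: beats A, E, B, and F; loses to C → score 4.
C: beats A, D, E, B, and F → score 5.
E: beats F; loses to A, D, C, and B → score 1.
B: beats E; loses to A, D, C, and F → score 1.
F: beats B; loses to A, D, C, and E → score 1.
C has the best pairwise record.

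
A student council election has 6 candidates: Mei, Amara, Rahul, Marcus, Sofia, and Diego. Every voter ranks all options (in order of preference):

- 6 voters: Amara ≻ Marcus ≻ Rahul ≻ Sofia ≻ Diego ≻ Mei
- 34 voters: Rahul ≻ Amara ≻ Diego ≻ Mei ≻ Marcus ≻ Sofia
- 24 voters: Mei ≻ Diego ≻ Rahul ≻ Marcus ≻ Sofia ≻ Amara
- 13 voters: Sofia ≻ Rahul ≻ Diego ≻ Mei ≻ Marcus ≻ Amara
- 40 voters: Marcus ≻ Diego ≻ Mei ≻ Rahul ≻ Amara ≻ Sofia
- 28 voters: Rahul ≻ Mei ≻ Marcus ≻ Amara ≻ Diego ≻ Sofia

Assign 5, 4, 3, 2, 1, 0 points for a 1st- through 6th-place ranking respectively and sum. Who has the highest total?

Rahul

Mei: 6·0 + 34·2 + 24·5 + 13·2 + 40·3 + 28·4 = 446
Amara: 6·5 + 34·4 + 24·0 + 13·0 + 40·1 + 28·2 = 262
Rahul: 6·3 + 34·5 + 24·3 + 13·4 + 40·2 + 28·5 = 532
Marcus: 6·4 + 34·1 + 24·2 + 13·1 + 40·5 + 28·3 = 403
Sofia: 6·2 + 34·0 + 24·1 + 13·5 + 40·0 + 28·0 = 101
Diego: 6·1 + 34·3 + 24·4 + 13·3 + 40·4 + 28·1 = 431
Rahul has the highest Borda score (532).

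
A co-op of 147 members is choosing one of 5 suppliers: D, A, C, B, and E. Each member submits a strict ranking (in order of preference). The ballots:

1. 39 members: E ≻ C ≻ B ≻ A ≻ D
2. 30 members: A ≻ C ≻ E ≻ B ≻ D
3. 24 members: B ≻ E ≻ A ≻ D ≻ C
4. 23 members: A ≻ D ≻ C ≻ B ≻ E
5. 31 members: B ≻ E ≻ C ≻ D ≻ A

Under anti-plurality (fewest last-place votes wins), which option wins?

Last-place votes: D 69, A 31, C 24, B 0, E 23.
B is ranked last by the fewest voters, so B wins.

B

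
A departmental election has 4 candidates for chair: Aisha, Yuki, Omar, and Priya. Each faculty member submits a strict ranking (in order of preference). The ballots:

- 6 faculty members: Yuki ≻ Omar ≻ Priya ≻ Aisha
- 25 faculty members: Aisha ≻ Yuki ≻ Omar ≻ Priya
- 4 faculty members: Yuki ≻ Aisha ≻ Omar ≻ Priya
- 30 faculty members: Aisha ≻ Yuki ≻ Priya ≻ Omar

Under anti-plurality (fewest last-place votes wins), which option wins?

Last-place votes: Aisha 6, Yuki 0, Omar 30, Priya 29.
Yuki is ranked last by the fewest voters, so Yuki wins.

Yuki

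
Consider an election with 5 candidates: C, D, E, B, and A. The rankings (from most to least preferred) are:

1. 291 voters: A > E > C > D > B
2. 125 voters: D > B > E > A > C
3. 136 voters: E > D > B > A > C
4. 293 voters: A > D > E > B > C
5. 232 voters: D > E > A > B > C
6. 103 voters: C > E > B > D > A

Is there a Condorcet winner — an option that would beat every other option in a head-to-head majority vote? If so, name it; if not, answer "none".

D vs C: 786–394 for D.
D vs E: 650–530 for D.
D vs B: 1077–103 for D.
D vs A: 596–584 for D.
D beats every other option head-to-head.

D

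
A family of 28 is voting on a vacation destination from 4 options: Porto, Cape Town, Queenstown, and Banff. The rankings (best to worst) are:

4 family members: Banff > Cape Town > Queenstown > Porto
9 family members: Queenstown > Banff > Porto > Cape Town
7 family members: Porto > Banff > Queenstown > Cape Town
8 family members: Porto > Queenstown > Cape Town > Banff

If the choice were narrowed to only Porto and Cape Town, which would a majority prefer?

Porto

Voters preferring Porto to Cape Town: 24; preferring Cape Town to Porto: 4.
Porto wins the head-to-head.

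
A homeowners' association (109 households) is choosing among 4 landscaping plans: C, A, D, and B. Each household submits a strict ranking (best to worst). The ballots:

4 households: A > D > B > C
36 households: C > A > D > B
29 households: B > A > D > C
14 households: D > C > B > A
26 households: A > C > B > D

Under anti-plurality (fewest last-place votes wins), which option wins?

A

Last-place votes: C 33, A 14, D 26, B 36.
A is ranked last by the fewest voters, so A wins.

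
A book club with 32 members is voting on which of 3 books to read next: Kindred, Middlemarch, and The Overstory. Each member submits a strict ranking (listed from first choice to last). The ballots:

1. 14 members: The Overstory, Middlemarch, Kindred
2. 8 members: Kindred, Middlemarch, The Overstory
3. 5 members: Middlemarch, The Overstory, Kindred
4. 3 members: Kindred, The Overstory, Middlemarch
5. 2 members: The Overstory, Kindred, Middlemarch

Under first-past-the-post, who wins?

First-place votes: Kindred 11, Middlemarch 5, The Overstory 16.
The Overstory has the most first-place votes.

The Overstory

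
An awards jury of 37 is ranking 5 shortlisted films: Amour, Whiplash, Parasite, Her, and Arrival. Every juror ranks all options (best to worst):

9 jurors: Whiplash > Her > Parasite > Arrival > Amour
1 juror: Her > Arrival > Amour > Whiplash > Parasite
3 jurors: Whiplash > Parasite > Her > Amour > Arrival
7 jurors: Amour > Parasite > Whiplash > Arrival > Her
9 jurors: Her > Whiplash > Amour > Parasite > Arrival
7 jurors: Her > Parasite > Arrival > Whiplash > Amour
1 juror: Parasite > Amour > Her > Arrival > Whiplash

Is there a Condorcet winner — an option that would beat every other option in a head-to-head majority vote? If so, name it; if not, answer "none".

Whiplash

Whiplash vs Amour: 28–9 for Whiplash.
Whiplash vs Parasite: 22–15 for Whiplash.
Whiplash vs Her: 19–18 for Whiplash.
Whiplash vs Arrival: 28–9 for Whiplash.
Whiplash beats every other option head-to-head.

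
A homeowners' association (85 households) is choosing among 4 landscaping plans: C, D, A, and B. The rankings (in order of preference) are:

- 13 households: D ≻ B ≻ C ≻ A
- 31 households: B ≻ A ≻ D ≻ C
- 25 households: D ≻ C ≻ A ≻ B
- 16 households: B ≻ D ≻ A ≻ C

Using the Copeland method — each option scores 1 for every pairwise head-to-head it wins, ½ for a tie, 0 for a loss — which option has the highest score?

C: loses to D, A, and B → score 0.
D: beats C and A; loses to B → score 2.
A: beats C; loses to D and B → score 1.
B: beats C, D, and A → score 3.
B has the best pairwise record.

B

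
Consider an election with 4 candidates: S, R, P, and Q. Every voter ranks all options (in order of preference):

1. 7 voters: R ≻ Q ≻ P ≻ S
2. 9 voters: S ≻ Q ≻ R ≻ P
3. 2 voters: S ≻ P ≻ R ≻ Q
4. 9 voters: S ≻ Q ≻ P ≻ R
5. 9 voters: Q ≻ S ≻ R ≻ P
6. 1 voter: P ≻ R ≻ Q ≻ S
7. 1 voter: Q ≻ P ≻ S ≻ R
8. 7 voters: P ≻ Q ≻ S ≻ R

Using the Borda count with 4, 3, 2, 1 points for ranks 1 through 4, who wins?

S: 7·1 + 9·4 + 2·4 + 9·4 + 9·3 + 1·1 + 1·2 + 7·2 = 131
R: 7·4 + 9·2 + 2·2 + 9·1 + 9·2 + 1·3 + 1·1 + 7·1 = 88
P: 7·2 + 9·1 + 2·3 + 9·2 + 9·1 + 1·4 + 1·3 + 7·4 = 91
Q: 7·3 + 9·3 + 2·1 + 9·3 + 9·4 + 1·2 + 1·4 + 7·3 = 140
Q has the highest Borda score (140).

Q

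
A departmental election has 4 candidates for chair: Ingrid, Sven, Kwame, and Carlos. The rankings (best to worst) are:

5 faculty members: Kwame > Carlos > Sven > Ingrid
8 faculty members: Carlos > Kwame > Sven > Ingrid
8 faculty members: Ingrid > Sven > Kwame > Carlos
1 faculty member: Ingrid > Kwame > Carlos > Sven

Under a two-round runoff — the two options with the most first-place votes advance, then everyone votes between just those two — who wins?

Carlos

Round 1 first-place votes: Ingrid 9, Sven 0, Kwame 5, Carlos 8.
Ingrid and Carlos advance.
Runoff: Ingrid is preferred to Carlos by 9 voters; Carlos by 13.
Carlos wins the runoff.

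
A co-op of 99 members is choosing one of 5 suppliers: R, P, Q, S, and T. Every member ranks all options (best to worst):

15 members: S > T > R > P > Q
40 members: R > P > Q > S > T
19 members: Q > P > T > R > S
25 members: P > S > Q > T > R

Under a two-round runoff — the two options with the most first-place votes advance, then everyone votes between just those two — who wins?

Round 1 first-place votes: R 40, P 25, Q 19, S 15, T 0.
R and P advance.
Runoff: R is preferred to P by 55 voters; P by 44.
R wins the runoff.

R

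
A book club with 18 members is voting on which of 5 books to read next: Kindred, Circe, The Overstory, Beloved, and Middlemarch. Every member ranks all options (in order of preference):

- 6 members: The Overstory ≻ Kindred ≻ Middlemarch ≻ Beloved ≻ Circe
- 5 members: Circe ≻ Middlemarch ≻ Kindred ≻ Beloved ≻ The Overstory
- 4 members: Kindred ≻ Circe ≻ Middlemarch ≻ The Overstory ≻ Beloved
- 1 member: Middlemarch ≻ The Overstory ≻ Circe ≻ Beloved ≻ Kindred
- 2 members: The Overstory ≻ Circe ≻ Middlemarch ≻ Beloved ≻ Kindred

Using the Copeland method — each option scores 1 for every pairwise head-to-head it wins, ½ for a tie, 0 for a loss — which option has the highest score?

Kindred: beats Circe, Beloved, and Middlemarch; ties The Overstory → score 3.5.
Circe: beats Beloved and Middlemarch; ties The Overstory; loses to Kindred → score 2.5.
The Overstory: beats Beloved; ties Kindred and Circe; loses to Middlemarch → score 2.
Beloved: loses to Kindred, Circe, The Overstory, and Middlemarch → score 0.
Middlemarch: beats The Overstory and Beloved; loses to Kindred and Circe → score 2.
Kindred has the best pairwise record.

Kindred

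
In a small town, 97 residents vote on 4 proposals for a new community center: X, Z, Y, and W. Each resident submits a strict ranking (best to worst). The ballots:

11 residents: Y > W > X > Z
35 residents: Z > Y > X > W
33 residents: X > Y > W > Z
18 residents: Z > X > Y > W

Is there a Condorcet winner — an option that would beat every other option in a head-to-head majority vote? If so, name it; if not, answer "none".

Z

Z vs X: 53–44 for Z.
Z vs Y: 53–44 for Z.
Z vs W: 53–44 for Z.
Z beats every other option head-to-head.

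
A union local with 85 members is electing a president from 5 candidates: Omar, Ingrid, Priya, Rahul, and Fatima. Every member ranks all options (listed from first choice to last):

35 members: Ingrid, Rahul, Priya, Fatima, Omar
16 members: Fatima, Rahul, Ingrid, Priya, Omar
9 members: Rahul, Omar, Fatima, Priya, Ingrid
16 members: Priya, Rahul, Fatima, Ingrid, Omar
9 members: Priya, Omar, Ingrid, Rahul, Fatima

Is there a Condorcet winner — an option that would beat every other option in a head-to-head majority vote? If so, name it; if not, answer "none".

Ingrid vs Omar: 67–18 for Ingrid.
Ingrid vs Priya: 51–34 for Ingrid.
Ingrid vs Rahul: 44–41 for Ingrid.
Ingrid vs Fatima: 44–41 for Ingrid.
Ingrid beats every other option head-to-head.

Ingrid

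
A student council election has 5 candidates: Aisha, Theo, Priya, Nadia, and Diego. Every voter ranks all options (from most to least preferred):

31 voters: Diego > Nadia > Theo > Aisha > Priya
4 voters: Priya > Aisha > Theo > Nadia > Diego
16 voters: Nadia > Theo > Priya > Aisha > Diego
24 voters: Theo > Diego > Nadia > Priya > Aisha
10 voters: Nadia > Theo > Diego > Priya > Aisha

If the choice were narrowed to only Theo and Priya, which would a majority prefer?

Theo

Voters preferring Theo to Priya: 81; preferring Priya to Theo: 4.
Theo wins the head-to-head.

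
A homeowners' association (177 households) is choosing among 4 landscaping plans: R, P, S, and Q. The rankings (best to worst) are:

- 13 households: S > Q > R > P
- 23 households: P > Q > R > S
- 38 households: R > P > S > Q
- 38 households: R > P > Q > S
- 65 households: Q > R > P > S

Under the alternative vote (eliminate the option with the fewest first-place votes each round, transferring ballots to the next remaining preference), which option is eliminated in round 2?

P

Round 1: R 76, P 23, S 13, Q 65. Eliminate S.
Round 2: R 76, P 23, Q 78. Eliminate P.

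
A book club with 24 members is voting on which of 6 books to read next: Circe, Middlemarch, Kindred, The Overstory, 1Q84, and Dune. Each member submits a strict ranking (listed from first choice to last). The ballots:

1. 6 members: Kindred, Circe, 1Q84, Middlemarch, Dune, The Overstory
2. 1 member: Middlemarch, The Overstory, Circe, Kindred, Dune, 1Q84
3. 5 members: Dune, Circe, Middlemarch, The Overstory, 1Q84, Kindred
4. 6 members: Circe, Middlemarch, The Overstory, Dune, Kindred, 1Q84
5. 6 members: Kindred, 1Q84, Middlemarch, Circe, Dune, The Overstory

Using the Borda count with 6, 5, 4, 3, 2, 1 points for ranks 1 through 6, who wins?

Circe

Circe: 6·5 + 1·4 + 5·5 + 6·6 + 6·3 = 113
Middlemarch: 6·3 + 1·6 + 5·4 + 6·5 + 6·4 = 98
Kindred: 6·6 + 1·3 + 5·1 + 6·2 + 6·6 = 92
The Overstory: 6·1 + 1·5 + 5·3 + 6·4 + 6·1 = 56
1Q84: 6·4 + 1·1 + 5·2 + 6·1 + 6·5 = 71
Dune: 6·2 + 1·2 + 5·6 + 6·3 + 6·2 = 74
Circe has the highest Borda score (113).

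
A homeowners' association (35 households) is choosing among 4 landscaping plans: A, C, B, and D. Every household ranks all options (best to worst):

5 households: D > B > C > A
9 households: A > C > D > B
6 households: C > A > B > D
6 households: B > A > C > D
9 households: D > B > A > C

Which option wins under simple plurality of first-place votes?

D

First-place votes: A 9, C 6, B 6, D 14.
D has the most first-place votes.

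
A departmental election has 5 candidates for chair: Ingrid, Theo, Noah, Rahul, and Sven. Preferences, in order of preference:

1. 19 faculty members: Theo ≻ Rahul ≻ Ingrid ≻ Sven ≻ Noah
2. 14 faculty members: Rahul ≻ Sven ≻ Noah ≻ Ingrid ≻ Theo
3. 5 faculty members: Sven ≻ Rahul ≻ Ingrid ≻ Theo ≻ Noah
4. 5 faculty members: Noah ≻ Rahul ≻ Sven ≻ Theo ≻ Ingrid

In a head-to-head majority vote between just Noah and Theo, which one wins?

Theo

Voters preferring Noah to Theo: 19; preferring Theo to Noah: 24.
Theo wins the head-to-head.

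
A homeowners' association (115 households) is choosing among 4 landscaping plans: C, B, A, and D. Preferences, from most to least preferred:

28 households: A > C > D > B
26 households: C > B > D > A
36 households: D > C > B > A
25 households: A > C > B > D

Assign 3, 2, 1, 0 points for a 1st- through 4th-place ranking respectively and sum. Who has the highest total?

C

C: 28·2 + 26·3 + 36·2 + 25·2 = 256
B: 28·0 + 26·2 + 36·1 + 25·1 = 113
A: 28·3 + 26·0 + 36·0 + 25·3 = 159
D: 28·1 + 26·1 + 36·3 + 25·0 = 162
C has the highest Borda score (256).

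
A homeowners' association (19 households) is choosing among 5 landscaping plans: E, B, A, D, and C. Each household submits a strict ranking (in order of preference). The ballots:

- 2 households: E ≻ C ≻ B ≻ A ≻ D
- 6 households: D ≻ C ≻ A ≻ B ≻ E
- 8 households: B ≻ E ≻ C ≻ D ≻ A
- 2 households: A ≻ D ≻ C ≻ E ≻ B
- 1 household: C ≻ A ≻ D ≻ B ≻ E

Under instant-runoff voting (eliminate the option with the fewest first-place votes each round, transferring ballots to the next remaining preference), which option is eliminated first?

Round 1: E 2, B 8, A 2, D 6, C 1. Eliminate C.

C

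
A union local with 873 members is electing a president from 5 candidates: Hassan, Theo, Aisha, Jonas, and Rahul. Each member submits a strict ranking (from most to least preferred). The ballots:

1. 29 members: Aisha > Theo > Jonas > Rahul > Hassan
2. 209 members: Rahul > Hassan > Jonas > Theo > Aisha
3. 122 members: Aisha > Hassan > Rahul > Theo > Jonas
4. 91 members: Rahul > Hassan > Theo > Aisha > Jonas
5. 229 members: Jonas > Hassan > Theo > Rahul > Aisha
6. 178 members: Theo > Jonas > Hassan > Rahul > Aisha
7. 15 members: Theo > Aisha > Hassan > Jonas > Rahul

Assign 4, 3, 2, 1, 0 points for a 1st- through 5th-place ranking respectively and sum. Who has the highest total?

Hassan

Hassan: 29·0 + 209·3 + 122·3 + 91·3 + 229·3 + 178·2 + 15·2 = 2339
Theo: 29·3 + 209·1 + 122·1 + 91·2 + 229·2 + 178·4 + 15·4 = 1830
Aisha: 29·4 + 209·0 + 122·4 + 91·1 + 229·0 + 178·0 + 15·3 = 740
Jonas: 29·2 + 209·2 + 122·0 + 91·0 + 229·4 + 178·3 + 15·1 = 1941
Rahul: 29·1 + 209·4 + 122·2 + 91·4 + 229·1 + 178·1 + 15·0 = 1880
Hassan has the highest Borda score (2339).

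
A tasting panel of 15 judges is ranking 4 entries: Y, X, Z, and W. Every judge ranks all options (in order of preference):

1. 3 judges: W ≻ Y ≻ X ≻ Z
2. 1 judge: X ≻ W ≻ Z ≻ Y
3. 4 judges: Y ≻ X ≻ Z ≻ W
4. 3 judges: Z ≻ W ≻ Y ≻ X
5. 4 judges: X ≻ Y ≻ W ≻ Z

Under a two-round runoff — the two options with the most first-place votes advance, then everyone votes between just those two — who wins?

Y

Round 1 first-place votes: Y 4, X 5, Z 3, W 3.
X and Y advance.
Runoff: X is preferred to Y by 5 voters; Y by 10.
Y wins the runoff.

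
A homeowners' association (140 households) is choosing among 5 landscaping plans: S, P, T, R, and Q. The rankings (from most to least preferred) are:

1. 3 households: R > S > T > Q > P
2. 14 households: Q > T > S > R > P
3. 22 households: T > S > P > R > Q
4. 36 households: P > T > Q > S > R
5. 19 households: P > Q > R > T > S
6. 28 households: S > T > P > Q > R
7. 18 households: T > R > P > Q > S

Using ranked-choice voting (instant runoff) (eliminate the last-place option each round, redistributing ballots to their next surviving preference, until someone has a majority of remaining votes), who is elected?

T

Round 1: S 28, P 55, T 40, R 3, Q 14. Eliminate R.
Round 2: S 31, P 55, T 40, Q 14. Eliminate Q.
Round 3: S 31, P 55, T 54. Eliminate S.
Round 4: P 55, T 85. T has a majority.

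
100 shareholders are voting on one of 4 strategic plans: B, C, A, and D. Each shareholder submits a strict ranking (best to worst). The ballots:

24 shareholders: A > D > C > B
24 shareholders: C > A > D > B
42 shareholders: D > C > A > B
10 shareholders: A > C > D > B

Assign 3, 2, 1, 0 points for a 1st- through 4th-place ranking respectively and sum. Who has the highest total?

D

B: 24·0 + 24·0 + 42·0 + 10·0 = 0
C: 24·1 + 24·3 + 42·2 + 10·2 = 200
A: 24·3 + 24·2 + 42·1 + 10·3 = 192
D: 24·2 + 24·1 + 42·3 + 10·1 = 208
D has the highest Borda score (208).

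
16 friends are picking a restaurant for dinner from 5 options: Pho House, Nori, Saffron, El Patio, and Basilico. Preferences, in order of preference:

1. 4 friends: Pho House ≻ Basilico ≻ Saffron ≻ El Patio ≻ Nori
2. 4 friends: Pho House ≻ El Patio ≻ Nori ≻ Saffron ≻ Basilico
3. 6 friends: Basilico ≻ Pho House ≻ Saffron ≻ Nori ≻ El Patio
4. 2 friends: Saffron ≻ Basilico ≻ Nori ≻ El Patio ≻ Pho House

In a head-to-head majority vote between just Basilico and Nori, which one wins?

Voters preferring Basilico to Nori: 12; preferring Nori to Basilico: 4.
Basilico wins the head-to-head.

Basilico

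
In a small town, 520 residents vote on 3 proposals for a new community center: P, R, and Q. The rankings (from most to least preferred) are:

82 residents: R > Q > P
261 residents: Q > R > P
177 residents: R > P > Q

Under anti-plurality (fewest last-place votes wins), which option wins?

R

Last-place votes: P 343, R 0, Q 177.
R is ranked last by the fewest voters, so R wins.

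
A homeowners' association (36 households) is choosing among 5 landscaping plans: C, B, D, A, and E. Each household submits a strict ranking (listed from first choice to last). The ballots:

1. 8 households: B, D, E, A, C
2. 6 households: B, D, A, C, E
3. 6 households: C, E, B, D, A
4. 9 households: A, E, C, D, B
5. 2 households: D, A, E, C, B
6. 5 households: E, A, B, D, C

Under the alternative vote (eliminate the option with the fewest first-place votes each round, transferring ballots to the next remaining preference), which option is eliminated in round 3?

C

Round 1: C 6, B 14, D 2, A 9, E 5. Eliminate D.
Round 2: C 6, B 14, A 11, E 5. Eliminate E.
Round 3: C 6, B 14, A 16. Eliminate C.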